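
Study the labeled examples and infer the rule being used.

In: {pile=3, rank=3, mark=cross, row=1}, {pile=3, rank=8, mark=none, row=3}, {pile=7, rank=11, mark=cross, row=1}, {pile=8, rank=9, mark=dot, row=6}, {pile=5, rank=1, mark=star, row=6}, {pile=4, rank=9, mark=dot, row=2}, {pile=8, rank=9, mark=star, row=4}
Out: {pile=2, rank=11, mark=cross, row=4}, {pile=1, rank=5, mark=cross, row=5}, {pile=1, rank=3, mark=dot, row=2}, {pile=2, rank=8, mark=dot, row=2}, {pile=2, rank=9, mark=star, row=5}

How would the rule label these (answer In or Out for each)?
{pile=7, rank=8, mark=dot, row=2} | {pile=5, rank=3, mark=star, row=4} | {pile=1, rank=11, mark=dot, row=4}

Every 'In' example satisfies: pile ≥ 3. None of the 'Out' examples do.
{pile=7, rank=8, mark=dot, row=2}: pile = 7, qualifies → In. {pile=5, rank=3, mark=star, row=4}: pile = 5, qualifies → In. {pile=1, rank=11, mark=dot, row=4}: pile = 1, fails this test → Out.

In, In, Out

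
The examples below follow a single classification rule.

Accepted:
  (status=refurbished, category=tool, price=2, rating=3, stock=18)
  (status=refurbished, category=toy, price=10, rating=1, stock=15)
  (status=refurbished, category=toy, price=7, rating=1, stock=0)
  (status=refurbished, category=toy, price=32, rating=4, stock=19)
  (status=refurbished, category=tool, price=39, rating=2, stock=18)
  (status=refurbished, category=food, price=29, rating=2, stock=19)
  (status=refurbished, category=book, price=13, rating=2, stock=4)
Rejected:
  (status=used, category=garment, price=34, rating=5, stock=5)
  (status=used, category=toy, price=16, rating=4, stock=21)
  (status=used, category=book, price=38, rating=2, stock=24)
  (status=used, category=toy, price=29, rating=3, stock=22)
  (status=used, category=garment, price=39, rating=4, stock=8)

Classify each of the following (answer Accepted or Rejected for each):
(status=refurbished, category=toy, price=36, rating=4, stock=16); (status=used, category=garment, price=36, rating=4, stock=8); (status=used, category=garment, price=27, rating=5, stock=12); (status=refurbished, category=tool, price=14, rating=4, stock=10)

Accepted, Rejected, Rejected, Accepted

The pattern is that an item is 'Accepted' exactly when: status is refurbished.
(status=refurbished, category=toy, price=36, rating=4, stock=16) → status is refurbished → Accepted.
(status=used, category=garment, price=36, rating=4, stock=8) → status is used → Rejected.
(status=used, category=garment, price=27, rating=5, stock=12) → status is used → Rejected.
(status=refurbished, category=tool, price=14, rating=4, stock=10) → status is refurbished → Accepted.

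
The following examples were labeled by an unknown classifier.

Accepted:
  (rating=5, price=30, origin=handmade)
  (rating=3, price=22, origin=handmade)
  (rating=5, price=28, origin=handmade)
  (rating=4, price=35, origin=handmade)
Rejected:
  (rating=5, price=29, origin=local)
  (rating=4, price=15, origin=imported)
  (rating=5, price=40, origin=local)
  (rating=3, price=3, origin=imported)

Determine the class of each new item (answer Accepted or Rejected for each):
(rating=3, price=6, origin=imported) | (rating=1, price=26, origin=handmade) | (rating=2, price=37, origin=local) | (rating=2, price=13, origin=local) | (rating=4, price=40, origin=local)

All 'Accepted' examples share one property — origin is handmade — and every 'Rejected' example lacks it.
(rating=3, price=6, origin=imported) → origin is imported → Rejected. (rating=1, price=26, origin=handmade) → origin is handmade → Accepted. (rating=2, price=37, origin=local) → origin is local → Rejected. (rating=2, price=13, origin=local) → origin is local → Rejected. (rating=4, price=40, origin=local) → origin is local → Rejected.

Rejected, Accepted, Rejected, Rejected, Rejected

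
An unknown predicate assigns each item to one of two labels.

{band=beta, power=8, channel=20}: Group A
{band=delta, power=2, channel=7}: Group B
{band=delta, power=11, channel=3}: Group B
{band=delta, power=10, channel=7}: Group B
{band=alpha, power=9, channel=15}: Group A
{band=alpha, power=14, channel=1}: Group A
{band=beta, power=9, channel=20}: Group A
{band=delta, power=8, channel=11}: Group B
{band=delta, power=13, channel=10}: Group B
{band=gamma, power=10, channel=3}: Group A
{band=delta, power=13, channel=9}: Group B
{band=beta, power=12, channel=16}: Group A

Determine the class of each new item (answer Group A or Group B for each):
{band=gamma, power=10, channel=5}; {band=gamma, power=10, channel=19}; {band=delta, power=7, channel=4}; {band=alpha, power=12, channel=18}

Group A, Group A, Group B, Group A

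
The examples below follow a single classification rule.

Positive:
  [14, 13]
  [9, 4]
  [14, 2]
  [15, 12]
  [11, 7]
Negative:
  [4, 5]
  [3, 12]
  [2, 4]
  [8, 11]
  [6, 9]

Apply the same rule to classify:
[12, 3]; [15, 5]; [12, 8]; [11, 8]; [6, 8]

The rule appears to be: first > second.

Positive, Positive, Positive, Positive, Negative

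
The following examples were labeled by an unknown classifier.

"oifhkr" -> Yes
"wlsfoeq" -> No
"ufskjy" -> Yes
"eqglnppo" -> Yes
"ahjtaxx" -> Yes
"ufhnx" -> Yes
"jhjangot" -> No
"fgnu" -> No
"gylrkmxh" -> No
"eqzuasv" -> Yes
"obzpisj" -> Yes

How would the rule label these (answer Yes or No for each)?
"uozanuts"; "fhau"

Checking candidate rules against both groups, what survives is: starts with a vowel.

Yes, No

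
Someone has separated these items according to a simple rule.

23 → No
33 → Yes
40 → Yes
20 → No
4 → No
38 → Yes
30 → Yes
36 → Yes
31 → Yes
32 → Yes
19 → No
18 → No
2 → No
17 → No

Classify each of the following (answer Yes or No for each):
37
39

Yes, Yes

Rule: at least 30. This holds for each 'Yes' example and fails for each 'No' one.
37 — 37 ≥ 30, hence Yes.
39 — 39 ≥ 30, hence Yes.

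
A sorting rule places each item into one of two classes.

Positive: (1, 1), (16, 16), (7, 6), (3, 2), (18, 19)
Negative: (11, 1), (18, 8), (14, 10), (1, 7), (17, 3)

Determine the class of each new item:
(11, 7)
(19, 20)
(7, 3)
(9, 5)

The pattern is that an item is 'Positive' exactly when: |first − second| ≤ 1.
(11, 7) → |11−7| = 4 → Negative.
(19, 20) → |19−20| = 1 → Positive.
(7, 3) → |7−3| = 4 → Negative.
(9, 5) → |9−5| = 4 → Negative.

Negative, Positive, Negative, Negative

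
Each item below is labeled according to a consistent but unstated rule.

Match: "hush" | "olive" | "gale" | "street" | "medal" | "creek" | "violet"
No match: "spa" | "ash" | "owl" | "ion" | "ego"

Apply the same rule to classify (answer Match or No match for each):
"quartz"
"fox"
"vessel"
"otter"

Match, No match, Match, Match

The pattern is that an item is 'Match' exactly when: length ≥ 4.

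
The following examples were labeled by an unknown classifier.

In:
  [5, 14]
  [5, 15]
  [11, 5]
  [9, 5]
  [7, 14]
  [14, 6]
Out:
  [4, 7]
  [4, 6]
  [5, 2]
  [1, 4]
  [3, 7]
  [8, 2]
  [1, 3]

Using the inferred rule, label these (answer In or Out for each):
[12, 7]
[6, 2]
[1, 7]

In, Out, Out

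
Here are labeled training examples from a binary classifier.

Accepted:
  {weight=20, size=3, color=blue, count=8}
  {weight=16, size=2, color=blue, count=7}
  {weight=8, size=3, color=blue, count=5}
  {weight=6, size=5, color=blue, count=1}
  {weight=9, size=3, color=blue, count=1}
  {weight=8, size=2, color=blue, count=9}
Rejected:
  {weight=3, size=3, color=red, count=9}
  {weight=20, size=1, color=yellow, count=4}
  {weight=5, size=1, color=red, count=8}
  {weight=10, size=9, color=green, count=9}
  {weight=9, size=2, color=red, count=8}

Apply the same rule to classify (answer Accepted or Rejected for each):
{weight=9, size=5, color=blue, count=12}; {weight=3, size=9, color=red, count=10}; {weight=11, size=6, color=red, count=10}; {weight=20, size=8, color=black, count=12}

One predicate separates the groups cleanly: color is blue.

Accepted, Rejected, Rejected, Rejected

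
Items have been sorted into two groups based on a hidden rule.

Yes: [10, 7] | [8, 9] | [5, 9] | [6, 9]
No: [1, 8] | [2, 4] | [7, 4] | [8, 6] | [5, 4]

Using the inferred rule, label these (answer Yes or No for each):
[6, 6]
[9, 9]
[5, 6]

The classifier is using: second is odd.

No, Yes, No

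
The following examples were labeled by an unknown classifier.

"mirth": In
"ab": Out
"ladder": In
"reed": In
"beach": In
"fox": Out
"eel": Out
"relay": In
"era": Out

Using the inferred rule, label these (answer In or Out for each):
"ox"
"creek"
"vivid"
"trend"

Out, In, In, In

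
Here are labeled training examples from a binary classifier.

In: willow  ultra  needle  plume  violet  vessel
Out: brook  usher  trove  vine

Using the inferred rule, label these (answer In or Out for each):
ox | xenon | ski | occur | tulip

Out, Out, Out, Out, In

Rule: contains 'l'. This holds for each 'In' example and fails for each 'Out' one.
ox: Out (no 'l'). xenon: Out (no 'l'). ski: Out (no 'l'). occur: Out (no 'l'). tulip: In (has 'l').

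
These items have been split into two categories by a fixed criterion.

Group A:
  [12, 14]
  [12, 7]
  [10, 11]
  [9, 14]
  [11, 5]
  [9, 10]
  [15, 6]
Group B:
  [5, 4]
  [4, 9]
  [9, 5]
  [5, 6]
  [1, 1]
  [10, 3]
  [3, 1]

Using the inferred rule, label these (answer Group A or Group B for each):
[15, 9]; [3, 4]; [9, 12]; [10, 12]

'Group A' ⟺ sum ≥ 16.
Group A: [15, 9], since 15+9 = 24.
Group B: [3, 4], since 3+4 = 7.
Group A: [9, 12], since 9+12 = 21.
Group A: [10, 12], since 10+12 = 22.

Group A, Group B, Group A, Group A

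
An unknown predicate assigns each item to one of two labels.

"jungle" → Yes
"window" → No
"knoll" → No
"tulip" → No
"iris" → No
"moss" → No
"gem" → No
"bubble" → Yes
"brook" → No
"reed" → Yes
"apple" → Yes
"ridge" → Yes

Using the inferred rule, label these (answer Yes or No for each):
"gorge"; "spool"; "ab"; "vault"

The classifier is using: length ≥ 4 AND contains 'e'.
"gorge" — length 5, has 'e', hence Yes. "spool" — length 5, no 'e', hence No. "ab" — length 2, no 'e', hence No. "vault" — length 5, no 'e', hence No.

Yes, No, No, No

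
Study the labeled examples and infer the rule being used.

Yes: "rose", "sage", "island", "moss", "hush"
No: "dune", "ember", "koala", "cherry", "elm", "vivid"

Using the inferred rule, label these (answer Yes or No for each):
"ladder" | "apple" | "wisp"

No, No, Yes

The common property of the 'Yes' items is: contains 's'. No 'No' item has it.
"ladder": No (no 's').
"apple": No (no 's').
"wisp": Yes (has 's').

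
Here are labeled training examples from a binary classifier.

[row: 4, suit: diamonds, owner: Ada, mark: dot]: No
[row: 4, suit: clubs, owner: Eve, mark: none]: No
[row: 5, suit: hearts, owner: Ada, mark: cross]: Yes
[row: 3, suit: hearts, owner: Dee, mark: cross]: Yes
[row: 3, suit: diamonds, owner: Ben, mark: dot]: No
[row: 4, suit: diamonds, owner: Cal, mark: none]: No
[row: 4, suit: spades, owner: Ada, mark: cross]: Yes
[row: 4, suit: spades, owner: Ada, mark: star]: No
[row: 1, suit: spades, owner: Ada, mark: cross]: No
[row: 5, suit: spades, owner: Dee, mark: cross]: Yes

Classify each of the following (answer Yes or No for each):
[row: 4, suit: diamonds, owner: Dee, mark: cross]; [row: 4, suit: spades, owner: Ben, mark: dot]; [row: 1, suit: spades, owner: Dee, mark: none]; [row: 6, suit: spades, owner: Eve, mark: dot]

Yes, No, No, No

The pattern is that an item is 'Yes' exactly when: mark is cross AND row ≥ 3.
[row: 4, suit: diamonds, owner: Dee, mark: cross] — mark is cross, row = 4, hence Yes. [row: 4, suit: spades, owner: Ben, mark: dot] — mark is dot, row = 4, hence No. [row: 1, suit: spades, owner: Dee, mark: none] — mark is none, row = 1, hence No. [row: 6, suit: spades, owner: Eve, mark: dot] — mark is dot, row = 6, hence No.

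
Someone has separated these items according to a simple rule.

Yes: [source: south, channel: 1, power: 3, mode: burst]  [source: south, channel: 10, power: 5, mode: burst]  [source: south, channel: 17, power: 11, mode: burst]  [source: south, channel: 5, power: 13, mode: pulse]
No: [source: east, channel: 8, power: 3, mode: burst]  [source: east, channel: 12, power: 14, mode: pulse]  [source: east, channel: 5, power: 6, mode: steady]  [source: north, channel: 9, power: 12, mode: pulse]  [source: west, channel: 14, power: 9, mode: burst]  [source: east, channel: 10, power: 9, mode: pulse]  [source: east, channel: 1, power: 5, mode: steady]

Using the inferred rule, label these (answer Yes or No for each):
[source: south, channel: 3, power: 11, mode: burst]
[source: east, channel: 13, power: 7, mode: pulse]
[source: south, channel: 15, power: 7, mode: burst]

Yes, No, Yes

All 'Yes' examples share one property — source is south — and every 'No' example lacks it.
[source: south, channel: 3, power: 11, mode: burst] → source is south → Yes.
[source: east, channel: 13, power: 7, mode: pulse] → source is east → No.
[source: south, channel: 15, power: 7, mode: burst] → source is south → Yes.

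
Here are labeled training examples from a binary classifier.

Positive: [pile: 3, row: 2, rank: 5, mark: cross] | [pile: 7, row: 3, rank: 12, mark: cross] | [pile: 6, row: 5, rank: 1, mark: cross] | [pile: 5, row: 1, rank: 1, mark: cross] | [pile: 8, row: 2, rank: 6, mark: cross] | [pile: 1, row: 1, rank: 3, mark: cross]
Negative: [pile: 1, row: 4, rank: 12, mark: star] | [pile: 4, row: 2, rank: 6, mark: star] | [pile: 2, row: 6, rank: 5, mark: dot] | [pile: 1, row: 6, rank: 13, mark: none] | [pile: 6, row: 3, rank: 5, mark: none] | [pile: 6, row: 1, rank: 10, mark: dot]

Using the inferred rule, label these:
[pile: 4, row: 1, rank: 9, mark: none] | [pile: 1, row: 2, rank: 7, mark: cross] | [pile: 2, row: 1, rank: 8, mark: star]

The rule appears to be: mark is cross.
[pile: 4, row: 1, rank: 9, mark: none] — mark is none, hence Negative.
[pile: 1, row: 2, rank: 7, mark: cross] — mark is cross, hence Positive.
[pile: 2, row: 1, rank: 8, mark: star] — mark is star, hence Negative.

Negative, Positive, Negative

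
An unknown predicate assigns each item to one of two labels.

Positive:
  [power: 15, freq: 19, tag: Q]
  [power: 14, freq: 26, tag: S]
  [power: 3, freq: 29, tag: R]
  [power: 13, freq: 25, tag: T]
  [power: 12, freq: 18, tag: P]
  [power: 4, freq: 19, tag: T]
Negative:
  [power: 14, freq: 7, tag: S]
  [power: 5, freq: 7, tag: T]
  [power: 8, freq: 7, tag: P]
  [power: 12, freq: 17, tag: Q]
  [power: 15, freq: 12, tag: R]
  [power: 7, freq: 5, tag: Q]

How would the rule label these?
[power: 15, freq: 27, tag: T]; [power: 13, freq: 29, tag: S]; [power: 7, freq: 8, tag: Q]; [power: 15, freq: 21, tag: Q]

Positive, Positive, Negative, Positive

Every 'Positive' example satisfies: freq ≥ 18. None of the 'Negative' examples do.
Positive: [power: 15, freq: 27, tag: T], since freq = 27.
Positive: [power: 13, freq: 29, tag: S], since freq = 29.
Negative: [power: 7, freq: 8, tag: Q], since freq = 8.
Positive: [power: 15, freq: 21, tag: Q], since freq = 21.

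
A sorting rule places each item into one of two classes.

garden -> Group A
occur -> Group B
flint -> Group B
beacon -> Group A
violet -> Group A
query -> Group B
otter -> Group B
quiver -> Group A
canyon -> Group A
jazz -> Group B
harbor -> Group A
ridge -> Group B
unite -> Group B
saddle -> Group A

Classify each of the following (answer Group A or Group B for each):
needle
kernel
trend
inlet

A rule that fits every label: length 6 — true of each 'Group A' example, false of each 'Group B' one.

Group A, Group A, Group B, Group B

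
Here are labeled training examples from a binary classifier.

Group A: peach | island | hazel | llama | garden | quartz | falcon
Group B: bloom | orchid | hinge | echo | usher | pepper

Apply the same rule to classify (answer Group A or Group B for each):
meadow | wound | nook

Group A, Group B, Group B

Every 'Group A' example satisfies: contains 'a'. None of the 'Group B' examples do.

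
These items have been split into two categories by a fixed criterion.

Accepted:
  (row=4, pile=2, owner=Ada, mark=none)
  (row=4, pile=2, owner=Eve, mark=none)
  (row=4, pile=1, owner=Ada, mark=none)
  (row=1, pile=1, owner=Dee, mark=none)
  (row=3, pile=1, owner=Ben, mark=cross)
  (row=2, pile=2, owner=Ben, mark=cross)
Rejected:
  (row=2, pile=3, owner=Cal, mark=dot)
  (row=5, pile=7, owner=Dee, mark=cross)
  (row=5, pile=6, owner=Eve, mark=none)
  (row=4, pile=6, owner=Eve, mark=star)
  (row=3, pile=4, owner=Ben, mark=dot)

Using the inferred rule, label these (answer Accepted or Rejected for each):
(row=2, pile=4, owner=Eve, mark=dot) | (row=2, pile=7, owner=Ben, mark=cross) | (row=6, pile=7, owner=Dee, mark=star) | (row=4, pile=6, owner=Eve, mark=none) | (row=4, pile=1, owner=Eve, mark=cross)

Rejected, Rejected, Rejected, Rejected, Accepted

One predicate separates the groups cleanly: pile ≤ 2.
(row=2, pile=4, owner=Eve, mark=dot) — pile = 4, hence Rejected. (row=2, pile=7, owner=Ben, mark=cross) — pile = 7, hence Rejected. (row=6, pile=7, owner=Dee, mark=star) — pile = 7, hence Rejected. (row=4, pile=6, owner=Eve, mark=none) — pile = 6, hence Rejected. (row=4, pile=1, owner=Eve, mark=cross) — pile = 1, hence Accepted.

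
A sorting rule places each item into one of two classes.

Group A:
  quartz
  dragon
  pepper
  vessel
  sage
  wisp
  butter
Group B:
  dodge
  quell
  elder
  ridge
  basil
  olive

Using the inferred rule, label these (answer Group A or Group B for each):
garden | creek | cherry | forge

Group A, Group B, Group A, Group B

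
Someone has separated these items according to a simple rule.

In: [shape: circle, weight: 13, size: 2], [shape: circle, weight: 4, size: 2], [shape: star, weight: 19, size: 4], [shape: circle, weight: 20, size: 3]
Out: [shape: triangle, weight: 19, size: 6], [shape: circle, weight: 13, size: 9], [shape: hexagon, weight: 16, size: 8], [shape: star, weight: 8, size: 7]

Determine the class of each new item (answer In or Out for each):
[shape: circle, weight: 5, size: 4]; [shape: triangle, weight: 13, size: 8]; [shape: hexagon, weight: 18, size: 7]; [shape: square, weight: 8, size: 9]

The classifier is using: size ≤ 4.
In: [shape: circle, weight: 5, size: 4], since size = 4.
Out: [shape: triangle, weight: 13, size: 8], since size = 8.
Out: [shape: hexagon, weight: 18, size: 7], since size = 7.
Out: [shape: square, weight: 8, size: 9], since size = 9.

In, Out, Out, Out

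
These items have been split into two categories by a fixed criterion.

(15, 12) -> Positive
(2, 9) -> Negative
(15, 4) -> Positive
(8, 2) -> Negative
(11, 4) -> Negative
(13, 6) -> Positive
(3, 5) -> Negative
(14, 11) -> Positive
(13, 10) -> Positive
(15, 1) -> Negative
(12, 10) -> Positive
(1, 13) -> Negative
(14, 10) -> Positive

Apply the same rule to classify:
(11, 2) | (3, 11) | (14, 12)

A rule that fits every label: sum ≥ 19 — true of each 'Positive' example, false of each 'Negative' one.
(11, 2): Negative (11+2 = 13).
(3, 11): Negative (3+11 = 14).
(14, 12): Positive (14+12 = 26).

Negative, Negative, Positive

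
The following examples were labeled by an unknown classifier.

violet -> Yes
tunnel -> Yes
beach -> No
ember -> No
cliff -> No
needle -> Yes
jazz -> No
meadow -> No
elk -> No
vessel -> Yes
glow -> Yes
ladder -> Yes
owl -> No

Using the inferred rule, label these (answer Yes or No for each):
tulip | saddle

No, Yes

The distinguishing property — even length AND contains 'l' — holds for all the 'Yes' cases and none of the 'No' cases.
No: tulip, since length 5, has 'l'.
Yes: saddle, since length 6, has 'l'.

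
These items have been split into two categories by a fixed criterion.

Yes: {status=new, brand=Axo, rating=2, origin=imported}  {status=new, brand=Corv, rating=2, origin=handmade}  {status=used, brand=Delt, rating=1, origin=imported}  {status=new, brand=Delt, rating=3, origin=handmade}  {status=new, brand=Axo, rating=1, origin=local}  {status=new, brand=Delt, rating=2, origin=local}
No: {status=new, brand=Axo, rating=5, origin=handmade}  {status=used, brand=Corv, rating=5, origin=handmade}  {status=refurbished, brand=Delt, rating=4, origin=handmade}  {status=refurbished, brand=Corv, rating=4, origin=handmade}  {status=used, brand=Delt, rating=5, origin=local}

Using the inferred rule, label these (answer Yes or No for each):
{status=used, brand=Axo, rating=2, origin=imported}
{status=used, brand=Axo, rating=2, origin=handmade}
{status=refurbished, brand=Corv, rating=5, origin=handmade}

Yes, Yes, No

The rule appears to be: rating ≤ 3.
{status=used, brand=Axo, rating=2, origin=imported}: rating = 2 — satisfies this, so Yes. {status=used, brand=Axo, rating=2, origin=handmade}: rating = 2 — satisfies this, so Yes. {status=refurbished, brand=Corv, rating=5, origin=handmade}: rating = 5 — fails the rule, so No.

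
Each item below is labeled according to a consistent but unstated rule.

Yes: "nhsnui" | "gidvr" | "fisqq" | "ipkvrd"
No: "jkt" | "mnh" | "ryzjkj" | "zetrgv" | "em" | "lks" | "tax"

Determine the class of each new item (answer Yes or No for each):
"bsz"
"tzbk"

No, No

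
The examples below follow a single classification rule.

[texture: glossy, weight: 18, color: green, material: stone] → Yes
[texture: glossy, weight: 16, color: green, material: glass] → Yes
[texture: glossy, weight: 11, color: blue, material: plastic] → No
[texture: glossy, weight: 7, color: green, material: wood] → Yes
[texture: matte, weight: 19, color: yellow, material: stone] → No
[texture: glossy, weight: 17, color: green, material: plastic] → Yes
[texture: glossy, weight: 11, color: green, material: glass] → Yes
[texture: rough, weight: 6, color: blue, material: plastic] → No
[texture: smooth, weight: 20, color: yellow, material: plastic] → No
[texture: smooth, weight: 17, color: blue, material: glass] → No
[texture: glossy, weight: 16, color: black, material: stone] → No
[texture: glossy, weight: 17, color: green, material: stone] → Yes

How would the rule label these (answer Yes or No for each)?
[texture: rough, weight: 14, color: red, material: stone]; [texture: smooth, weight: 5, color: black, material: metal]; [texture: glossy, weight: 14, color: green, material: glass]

No, No, Yes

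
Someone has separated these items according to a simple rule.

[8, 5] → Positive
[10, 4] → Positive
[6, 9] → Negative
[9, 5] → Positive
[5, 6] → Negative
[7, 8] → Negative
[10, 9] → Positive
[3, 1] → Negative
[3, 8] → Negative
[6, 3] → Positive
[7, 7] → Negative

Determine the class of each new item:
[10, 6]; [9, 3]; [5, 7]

Positive, Positive, Negative

All 'Positive' examples share one property — first > second AND sum ≥ 9 — and every 'Negative' example lacks it.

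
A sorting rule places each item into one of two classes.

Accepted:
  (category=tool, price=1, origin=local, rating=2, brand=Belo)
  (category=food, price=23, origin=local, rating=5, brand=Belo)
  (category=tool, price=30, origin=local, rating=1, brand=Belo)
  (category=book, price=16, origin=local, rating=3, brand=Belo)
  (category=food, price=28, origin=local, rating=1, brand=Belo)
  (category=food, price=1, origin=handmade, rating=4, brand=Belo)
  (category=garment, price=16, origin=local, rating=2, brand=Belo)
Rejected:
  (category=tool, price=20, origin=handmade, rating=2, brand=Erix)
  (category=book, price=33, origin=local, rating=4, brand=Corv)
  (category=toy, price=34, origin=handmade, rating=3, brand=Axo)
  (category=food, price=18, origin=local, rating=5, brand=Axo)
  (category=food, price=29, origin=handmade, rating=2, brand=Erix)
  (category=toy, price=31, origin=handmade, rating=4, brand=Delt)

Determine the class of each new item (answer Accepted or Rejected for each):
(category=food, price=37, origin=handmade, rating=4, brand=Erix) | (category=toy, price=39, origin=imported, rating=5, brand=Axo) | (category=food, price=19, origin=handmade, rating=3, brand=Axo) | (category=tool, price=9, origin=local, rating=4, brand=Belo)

Rejected, Rejected, Rejected, Accepted

'Accepted' ⟺ brand is Belo.
(category=food, price=37, origin=handmade, rating=4, brand=Erix): brand is Erix — does not pass, so Rejected.
(category=toy, price=39, origin=imported, rating=5, brand=Axo): brand is Axo — does not pass, so Rejected.
(category=food, price=19, origin=handmade, rating=3, brand=Axo): brand is Axo — does not pass, so Rejected.
(category=tool, price=9, origin=local, rating=4, brand=Belo): brand is Belo — checks out, so Accepted.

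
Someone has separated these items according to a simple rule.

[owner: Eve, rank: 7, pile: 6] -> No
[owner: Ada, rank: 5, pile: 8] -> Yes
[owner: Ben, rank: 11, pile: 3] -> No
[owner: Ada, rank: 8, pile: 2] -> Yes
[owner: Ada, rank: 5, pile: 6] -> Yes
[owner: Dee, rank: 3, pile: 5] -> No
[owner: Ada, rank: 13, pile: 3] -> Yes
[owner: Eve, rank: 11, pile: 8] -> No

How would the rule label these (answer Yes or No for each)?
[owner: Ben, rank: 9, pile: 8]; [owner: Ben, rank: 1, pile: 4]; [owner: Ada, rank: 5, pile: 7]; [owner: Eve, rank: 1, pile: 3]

The classifier is using: owner is Ada.
[owner: Ben, rank: 9, pile: 8] — owner is Ben, hence No. [owner: Ben, rank: 1, pile: 4] — owner is Ben, hence No. [owner: Ada, rank: 5, pile: 7] — owner is Ada, hence Yes. [owner: Eve, rank: 1, pile: 3] — owner is Eve, hence No.

No, No, Yes, No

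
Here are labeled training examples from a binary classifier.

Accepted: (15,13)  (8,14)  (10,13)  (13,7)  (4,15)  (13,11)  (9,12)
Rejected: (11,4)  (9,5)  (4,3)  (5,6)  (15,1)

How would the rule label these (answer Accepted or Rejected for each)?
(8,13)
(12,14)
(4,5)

The simplest hypothesis consistent with all the labels is: sum ≥ 19.
(8,13) — 8+13 = 21, hence Accepted. (12,14) — 12+14 = 26, hence Accepted. (4,5) — 4+5 = 9, hence Rejected.

Accepted, Accepted, Rejected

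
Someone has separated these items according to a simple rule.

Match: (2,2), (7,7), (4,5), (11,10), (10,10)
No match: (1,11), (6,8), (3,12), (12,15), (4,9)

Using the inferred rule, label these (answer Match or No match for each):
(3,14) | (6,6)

No match, Match

The rule appears to be: |first − second| ≤ 1.
(3,14) → |3−14| = 11 → No match.
(6,6) → |6−6| = 0 → Match.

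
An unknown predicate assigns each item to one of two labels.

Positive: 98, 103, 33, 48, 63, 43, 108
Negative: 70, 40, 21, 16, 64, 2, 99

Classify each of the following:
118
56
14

Positive, Negative, Negative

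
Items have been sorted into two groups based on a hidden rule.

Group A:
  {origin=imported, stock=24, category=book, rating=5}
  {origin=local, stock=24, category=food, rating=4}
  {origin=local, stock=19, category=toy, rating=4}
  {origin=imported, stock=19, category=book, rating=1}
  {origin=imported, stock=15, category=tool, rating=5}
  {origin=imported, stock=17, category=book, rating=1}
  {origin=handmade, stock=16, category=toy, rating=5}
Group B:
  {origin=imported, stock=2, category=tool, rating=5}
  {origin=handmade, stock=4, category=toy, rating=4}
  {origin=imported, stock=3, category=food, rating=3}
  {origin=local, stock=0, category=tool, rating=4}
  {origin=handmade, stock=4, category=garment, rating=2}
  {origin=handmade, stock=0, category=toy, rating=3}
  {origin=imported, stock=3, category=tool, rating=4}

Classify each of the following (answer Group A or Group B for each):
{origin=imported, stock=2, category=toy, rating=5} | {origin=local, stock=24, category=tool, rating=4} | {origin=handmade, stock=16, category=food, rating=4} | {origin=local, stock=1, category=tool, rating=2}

Every 'Group A' example satisfies: stock ≥ 15. None of the 'Group B' examples do.
{origin=imported, stock=2, category=toy, rating=5}: stock = 2, does not satisfy this → Group B.
{origin=local, stock=24, category=tool, rating=4}: stock = 24, checks out → Group A.
{origin=handmade, stock=16, category=food, rating=4}: stock = 16, checks out → Group A.
{origin=local, stock=1, category=tool, rating=2}: stock = 1, does not satisfy this → Group B.

Group B, Group A, Group A, Group B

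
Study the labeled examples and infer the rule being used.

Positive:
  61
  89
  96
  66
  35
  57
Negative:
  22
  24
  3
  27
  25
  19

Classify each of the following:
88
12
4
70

Positive, Negative, Negative, Positive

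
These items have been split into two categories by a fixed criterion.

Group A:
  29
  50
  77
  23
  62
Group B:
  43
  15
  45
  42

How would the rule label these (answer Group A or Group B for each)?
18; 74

The pattern is that an item is 'Group A' exactly when: ≡ 2 (mod 3).

Group B, Group A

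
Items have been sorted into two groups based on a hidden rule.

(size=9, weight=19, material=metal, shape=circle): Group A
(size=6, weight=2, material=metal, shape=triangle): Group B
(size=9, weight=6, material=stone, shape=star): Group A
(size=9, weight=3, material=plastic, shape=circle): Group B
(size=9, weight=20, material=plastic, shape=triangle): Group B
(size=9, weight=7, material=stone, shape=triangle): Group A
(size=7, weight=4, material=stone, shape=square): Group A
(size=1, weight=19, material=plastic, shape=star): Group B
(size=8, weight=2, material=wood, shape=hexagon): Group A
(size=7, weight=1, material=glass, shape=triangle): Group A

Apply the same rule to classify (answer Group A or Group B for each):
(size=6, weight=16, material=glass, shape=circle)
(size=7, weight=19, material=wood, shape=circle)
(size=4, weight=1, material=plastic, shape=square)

Group B, Group A, Group B

Rule: material is not plastic AND size ≥ 7. This holds for each 'Group A' example and fails for each 'Group B' one.
(size=6, weight=16, material=glass, shape=circle): Group B (material is glass, size = 6). (size=7, weight=19, material=wood, shape=circle): Group A (material is wood, size = 7). (size=4, weight=1, material=plastic, shape=square): Group B (material is plastic, size = 4).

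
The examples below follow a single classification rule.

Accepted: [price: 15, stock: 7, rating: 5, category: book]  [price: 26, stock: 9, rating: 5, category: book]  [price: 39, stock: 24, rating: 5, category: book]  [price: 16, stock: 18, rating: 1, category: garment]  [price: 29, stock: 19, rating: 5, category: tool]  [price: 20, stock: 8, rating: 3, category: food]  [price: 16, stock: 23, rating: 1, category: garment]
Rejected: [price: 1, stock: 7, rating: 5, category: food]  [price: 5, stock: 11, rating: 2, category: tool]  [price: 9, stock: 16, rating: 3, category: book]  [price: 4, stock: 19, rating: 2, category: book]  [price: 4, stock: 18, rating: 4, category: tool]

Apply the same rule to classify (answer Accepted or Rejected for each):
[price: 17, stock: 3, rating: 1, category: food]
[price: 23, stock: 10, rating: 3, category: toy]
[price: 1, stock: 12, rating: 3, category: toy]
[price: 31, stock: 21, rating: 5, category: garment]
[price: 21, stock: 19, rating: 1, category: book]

The pattern is that an item is 'Accepted' exactly when: price ≥ 15.
[price: 17, stock: 3, rating: 1, category: food]: price = 17 — fits, so Accepted.
[price: 23, stock: 10, rating: 3, category: toy]: price = 23 — fits, so Accepted.
[price: 1, stock: 12, rating: 3, category: toy]: price = 1 — does not pass, so Rejected.
[price: 31, stock: 21, rating: 5, category: garment]: price = 31 — fits, so Accepted.
[price: 21, stock: 19, rating: 1, category: book]: price = 21 — fits, so Accepted.

Accepted, Accepted, Rejected, Accepted, Accepted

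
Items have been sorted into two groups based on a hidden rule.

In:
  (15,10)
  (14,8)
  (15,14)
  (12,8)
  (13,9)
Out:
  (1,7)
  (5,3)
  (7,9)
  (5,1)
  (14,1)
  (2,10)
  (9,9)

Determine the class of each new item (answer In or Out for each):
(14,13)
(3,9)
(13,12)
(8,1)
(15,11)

The rule appears to be: sum ≥ 20.
(14,13) — 14+13 = 27, hence In. (3,9) — 3+9 = 12, hence Out. (13,12) — 13+12 = 25, hence In. (8,1) — 8+1 = 9, hence Out. (15,11) — 15+11 = 26, hence In.

In, Out, In, Out, In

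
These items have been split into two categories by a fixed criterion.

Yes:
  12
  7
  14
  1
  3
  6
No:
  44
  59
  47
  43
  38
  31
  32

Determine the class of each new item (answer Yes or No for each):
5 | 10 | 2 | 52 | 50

Yes, Yes, Yes, No, No

A rule that fits every label: at most 14 — true of each 'Yes' example, false of each 'No' one.
5: Yes (5 ≤ 14).
10: Yes (10 ≤ 14).
2: Yes (2 ≤ 14).
52: No (52 > 14).
50: No (50 > 14).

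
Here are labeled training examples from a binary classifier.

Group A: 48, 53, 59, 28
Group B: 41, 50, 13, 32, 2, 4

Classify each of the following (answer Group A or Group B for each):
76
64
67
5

Group A, Group A, Group A, Group B

The rule appears to be: digit sum ≥ 6.
76: Group A (digit sum 7+6 = 13).
64: Group A (digit sum 6+4 = 10).
67: Group A (digit sum 6+7 = 13).
5: Group B (digit sum 5).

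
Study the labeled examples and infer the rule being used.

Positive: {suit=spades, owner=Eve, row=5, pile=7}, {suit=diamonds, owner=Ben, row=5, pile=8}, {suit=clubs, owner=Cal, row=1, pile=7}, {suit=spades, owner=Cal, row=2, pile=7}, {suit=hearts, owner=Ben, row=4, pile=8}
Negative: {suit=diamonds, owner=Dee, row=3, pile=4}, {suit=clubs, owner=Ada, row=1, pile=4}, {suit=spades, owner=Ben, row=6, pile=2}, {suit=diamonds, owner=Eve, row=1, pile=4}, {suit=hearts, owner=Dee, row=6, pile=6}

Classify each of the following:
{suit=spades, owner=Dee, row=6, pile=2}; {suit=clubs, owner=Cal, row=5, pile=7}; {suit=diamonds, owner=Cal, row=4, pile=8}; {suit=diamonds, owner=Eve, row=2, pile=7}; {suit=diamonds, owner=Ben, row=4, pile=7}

One predicate separates the groups cleanly: pile ≥ 7.
{suit=spades, owner=Dee, row=6, pile=2} — pile = 2, hence Negative.
{suit=clubs, owner=Cal, row=5, pile=7} — pile = 7, hence Positive.
{suit=diamonds, owner=Cal, row=4, pile=8} — pile = 8, hence Positive.
{suit=diamonds, owner=Eve, row=2, pile=7} — pile = 7, hence Positive.
{suit=diamonds, owner=Ben, row=4, pile=7} — pile = 7, hence Positive.

Negative, Positive, Positive, Positive, Positive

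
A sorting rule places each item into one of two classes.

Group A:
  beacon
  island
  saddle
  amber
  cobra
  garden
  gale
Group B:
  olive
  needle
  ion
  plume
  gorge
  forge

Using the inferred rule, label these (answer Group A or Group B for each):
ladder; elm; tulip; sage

Looking at the examples, the only property every 'Group A' case has and every 'Group B' case lacks is: contains 'a'.
ladder — has 'a', hence Group A.
elm — no 'a', hence Group B.
tulip — no 'a', hence Group B.
sage — has 'a', hence Group A.

Group A, Group B, Group B, Group A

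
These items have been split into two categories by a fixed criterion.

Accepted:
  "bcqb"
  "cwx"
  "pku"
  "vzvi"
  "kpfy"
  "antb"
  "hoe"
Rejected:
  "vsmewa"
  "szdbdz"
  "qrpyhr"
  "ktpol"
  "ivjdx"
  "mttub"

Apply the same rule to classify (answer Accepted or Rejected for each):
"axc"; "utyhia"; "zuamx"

Accepted, Rejected, Rejected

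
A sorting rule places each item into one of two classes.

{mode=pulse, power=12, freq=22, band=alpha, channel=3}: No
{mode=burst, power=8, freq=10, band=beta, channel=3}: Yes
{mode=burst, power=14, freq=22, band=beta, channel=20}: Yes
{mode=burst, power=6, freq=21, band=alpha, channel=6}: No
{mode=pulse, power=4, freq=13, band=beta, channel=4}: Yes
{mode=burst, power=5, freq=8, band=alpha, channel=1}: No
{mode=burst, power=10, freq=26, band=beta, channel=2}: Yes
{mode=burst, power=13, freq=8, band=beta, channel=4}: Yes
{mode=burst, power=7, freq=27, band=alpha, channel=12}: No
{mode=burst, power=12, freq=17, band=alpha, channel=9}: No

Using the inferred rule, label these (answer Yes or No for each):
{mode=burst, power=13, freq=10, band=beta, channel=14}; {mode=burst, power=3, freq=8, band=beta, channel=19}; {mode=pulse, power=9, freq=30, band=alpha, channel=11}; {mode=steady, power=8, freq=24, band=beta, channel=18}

Yes, Yes, No, Yes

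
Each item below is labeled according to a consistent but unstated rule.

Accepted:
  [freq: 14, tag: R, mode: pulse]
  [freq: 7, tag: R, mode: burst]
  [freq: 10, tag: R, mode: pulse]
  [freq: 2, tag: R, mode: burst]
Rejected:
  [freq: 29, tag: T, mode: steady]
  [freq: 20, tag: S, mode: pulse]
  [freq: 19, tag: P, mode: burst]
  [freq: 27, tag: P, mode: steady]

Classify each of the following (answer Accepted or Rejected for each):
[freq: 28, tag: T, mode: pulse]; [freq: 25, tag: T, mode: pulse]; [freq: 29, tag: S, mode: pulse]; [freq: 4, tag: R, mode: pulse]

Rejected, Rejected, Rejected, Accepted

The common property of the 'Accepted' items is: tag is R. No 'Rejected' item has it.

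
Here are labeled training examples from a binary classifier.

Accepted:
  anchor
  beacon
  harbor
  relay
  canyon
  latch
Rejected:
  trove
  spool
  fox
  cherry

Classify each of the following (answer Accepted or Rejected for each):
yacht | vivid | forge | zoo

Comparing the two groups points to one rule — contains 'a'.

Accepted, Rejected, Rejected, Rejected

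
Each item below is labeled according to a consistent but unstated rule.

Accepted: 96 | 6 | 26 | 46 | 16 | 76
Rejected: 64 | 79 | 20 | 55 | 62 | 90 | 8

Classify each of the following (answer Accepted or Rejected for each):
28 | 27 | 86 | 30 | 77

Rule: ends in digit 6. This holds for each 'Accepted' example and fails for each 'Rejected' one.

Rejected, Rejected, Accepted, Rejected, Rejected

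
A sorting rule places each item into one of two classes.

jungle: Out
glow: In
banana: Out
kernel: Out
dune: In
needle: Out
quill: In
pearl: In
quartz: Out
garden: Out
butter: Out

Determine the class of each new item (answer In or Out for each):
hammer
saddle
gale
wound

Out, Out, In, In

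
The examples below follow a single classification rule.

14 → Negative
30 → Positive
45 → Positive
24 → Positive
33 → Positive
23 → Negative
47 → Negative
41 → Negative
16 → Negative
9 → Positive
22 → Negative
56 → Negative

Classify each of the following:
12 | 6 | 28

Checking candidate rules against both groups, what survives is: multiple of 3.
12: Positive (12 = 3·4). 6: Positive (6 = 3·2). 28: Negative (28 = 3·9 + 1).

Positive, Positive, Negative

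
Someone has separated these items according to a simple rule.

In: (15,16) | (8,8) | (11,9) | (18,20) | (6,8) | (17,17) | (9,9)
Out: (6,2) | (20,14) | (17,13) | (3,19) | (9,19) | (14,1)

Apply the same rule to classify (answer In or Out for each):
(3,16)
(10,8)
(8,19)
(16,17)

The simplest hypothesis consistent with all the labels is: |first − second| ≤ 2.
(3,16): Out (|3−16| = 13). (10,8): In (|10−8| = 2). (8,19): Out (|8−19| = 11). (16,17): In (|16−17| = 1).

Out, In, Out, In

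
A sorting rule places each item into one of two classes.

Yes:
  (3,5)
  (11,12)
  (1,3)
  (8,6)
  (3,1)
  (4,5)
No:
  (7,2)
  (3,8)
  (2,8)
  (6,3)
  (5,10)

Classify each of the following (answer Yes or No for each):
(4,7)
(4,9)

No, No

All 'Yes' examples share one property — |first − second| ≤ 2 — and every 'No' example lacks it.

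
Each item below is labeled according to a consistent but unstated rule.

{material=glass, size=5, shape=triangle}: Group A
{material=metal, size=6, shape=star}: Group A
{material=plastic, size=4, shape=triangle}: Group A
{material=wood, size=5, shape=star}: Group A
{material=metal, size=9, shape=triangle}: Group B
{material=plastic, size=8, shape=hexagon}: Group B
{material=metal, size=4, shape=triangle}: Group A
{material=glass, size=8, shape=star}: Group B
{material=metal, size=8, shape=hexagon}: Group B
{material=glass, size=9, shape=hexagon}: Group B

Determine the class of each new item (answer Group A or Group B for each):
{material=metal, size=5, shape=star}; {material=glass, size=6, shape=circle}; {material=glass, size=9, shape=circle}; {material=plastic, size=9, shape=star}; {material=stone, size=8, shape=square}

Group A, Group A, Group B, Group B, Group B

The common property of the 'Group A' items is: size ≤ 6. No 'Group B' item has it.
{material=metal, size=5, shape=star}: Group A (size = 5). {material=glass, size=6, shape=circle}: Group A (size = 6). {material=glass, size=9, shape=circle}: Group B (size = 9). {material=plastic, size=9, shape=star}: Group B (size = 9). {material=stone, size=8, shape=square}: Group B (size = 8).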